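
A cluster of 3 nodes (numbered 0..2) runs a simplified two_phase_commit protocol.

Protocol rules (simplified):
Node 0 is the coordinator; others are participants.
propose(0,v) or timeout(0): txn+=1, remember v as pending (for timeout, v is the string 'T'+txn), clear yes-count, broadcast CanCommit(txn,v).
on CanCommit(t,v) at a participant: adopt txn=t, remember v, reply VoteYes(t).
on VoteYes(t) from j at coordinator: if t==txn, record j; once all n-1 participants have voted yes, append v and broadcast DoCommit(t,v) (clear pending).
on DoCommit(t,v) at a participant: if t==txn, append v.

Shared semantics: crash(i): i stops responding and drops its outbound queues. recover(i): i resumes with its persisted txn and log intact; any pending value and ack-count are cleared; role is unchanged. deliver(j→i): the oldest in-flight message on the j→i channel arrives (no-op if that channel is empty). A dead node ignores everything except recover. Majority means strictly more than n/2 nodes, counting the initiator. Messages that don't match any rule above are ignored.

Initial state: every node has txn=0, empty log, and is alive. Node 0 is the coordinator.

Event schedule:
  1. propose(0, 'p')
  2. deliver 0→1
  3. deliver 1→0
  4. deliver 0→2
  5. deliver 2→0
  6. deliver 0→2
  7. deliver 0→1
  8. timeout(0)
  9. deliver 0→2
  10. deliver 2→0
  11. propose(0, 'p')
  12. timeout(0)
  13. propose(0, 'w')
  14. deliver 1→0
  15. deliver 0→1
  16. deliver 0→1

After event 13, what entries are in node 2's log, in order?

p

step 1 propose(0,'p'): 0={coor,t=1,log=-}
step 2 deliver 0→1: 1={part,t=1,log=-}
step 3 deliver 1→0: —
step 4 deliver 0→2: 2={part,t=1,log=-}
step 5 deliver 2→0: 0={coor,t=1,log=p}
step 6 deliver 0→2: 2={part,t=1,log=p}
step 7 deliver 0→1: 1={part,t=1,log=p}
step 8 timeout(0): 0={coor,t=2,log=p}
step 9 deliver 0→2: 2={part,t=2,log=p}
step 10 deliver 2→0: —
step 11 propose(0,'p'): 0={coor,t=3,log=p}
step 12 timeout(0): 0={coor,t=4,log=p}
step 13 propose(0,'w'): 0={coor,t=5,log=p}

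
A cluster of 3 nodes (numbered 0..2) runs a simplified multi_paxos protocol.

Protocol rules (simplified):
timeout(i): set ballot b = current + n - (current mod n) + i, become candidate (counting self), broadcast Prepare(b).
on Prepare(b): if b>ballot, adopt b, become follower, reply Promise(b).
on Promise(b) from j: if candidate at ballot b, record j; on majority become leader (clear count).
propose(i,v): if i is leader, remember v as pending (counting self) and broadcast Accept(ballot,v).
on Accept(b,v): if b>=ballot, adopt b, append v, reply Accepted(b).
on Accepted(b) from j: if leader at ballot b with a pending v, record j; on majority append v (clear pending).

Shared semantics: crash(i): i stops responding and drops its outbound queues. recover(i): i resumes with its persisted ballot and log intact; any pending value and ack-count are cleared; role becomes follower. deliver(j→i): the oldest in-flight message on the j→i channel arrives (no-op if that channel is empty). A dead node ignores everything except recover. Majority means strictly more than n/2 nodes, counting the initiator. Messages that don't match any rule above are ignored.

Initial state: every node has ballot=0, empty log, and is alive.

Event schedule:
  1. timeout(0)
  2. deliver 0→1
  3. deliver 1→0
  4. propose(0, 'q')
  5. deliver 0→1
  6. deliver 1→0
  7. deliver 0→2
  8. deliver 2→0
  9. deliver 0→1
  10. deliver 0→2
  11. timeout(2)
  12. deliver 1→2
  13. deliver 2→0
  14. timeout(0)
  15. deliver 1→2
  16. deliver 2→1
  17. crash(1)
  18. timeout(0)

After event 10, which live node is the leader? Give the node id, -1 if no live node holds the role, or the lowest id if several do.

[1] timeout(0) → N0(cand b3 [-])
[2] deliver 0→1 → N1(foll b3 [-])
[3] deliver 1→0 → N0(lead b3 [-])
[4] propose(0,'q') → ∅
[5] deliver 0→1 → N1(foll b3 [q])
[6] deliver 1→0 → N0(lead b3 [q])
[7] deliver 0→2 → N2(foll b3 [-])
[8] deliver 2→0 → ∅
[9] deliver 0→1 → ∅
[10] deliver 0→2 → N2(foll b3 [q])

0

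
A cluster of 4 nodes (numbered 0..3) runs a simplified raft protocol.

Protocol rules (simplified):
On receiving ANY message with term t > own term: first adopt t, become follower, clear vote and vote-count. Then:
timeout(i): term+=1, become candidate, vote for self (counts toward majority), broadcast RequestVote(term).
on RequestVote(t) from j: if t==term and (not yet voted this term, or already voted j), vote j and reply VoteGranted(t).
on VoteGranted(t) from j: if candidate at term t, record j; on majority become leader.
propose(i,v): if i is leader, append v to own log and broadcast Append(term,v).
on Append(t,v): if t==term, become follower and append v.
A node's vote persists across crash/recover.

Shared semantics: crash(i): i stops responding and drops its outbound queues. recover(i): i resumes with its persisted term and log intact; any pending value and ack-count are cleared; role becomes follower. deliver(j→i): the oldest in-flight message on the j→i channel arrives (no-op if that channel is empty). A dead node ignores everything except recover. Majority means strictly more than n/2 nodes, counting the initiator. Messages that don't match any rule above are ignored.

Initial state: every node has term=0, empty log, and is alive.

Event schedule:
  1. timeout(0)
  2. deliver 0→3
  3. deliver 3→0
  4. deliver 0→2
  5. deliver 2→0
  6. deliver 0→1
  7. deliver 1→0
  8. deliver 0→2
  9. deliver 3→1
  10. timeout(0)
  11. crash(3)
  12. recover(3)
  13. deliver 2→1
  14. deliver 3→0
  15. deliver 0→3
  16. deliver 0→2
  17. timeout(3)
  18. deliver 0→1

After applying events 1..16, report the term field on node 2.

2

[1] timeout(0) → N0(cand t1 [-])
[2] deliver 0→3 → N3(foll t1 [-])
[3] deliver 3→0 → ∅
[4] deliver 0→2 → N2(foll t1 [-])
[5] deliver 2→0 → N0(lead t1 [-])
[6] deliver 0→1 → N1(foll t1 [-])
[7] deliver 1→0 → ∅
[8] deliver 0→2 → ∅
[9] deliver 3→1 → ∅
[10] timeout(0) → N0(cand t2 [-])
[11] crash(3) → N3(✗foll t1 [-])
[12] recover(3) → N3(foll t1 [-])
[13] deliver 2→1 → ∅
[14] deliver 3→0 → ∅
[15] deliver 0→3 → N3(foll t2 [-])
[16] deliver 0→2 → N2(foll t2 [-])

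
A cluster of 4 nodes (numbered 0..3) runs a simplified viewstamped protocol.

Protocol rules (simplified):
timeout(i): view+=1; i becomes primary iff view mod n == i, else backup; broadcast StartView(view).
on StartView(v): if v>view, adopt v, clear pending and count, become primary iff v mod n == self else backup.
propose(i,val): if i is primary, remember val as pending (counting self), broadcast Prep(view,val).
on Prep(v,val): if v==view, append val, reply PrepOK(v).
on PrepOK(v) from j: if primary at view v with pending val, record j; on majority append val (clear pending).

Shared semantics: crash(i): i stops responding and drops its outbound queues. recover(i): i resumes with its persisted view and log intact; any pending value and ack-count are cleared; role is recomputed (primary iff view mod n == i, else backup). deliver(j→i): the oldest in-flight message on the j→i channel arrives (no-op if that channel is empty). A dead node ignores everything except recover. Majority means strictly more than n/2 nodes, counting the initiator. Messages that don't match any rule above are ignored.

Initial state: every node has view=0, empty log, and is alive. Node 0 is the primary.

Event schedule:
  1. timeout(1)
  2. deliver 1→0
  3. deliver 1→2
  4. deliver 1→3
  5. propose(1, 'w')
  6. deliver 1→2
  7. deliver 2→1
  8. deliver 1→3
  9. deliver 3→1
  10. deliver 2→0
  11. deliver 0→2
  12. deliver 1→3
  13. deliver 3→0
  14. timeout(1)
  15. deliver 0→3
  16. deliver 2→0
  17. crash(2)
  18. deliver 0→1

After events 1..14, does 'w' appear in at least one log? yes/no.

yes

step 1 timeout(1): 1={prim,v=1,log=-}
step 2 deliver 1→0: 0={back,v=1,log=-}
step 3 deliver 1→2: 2={back,v=1,log=-}
step 4 deliver 1→3: 3={back,v=1,log=-}
step 5 propose(1,'w'): —
step 6 deliver 1→2: 2={back,v=1,log=w}
step 7 deliver 2→1: —
step 8 deliver 1→3: 3={back,v=1,log=w}
step 9 deliver 3→1: 1={prim,v=1,log=w}
step 10 deliver 2→0: —
step 11 deliver 0→2: —
step 12 deliver 1→3: —
step 13 deliver 3→0: —
step 14 timeout(1): 1={back,v=2,log=w}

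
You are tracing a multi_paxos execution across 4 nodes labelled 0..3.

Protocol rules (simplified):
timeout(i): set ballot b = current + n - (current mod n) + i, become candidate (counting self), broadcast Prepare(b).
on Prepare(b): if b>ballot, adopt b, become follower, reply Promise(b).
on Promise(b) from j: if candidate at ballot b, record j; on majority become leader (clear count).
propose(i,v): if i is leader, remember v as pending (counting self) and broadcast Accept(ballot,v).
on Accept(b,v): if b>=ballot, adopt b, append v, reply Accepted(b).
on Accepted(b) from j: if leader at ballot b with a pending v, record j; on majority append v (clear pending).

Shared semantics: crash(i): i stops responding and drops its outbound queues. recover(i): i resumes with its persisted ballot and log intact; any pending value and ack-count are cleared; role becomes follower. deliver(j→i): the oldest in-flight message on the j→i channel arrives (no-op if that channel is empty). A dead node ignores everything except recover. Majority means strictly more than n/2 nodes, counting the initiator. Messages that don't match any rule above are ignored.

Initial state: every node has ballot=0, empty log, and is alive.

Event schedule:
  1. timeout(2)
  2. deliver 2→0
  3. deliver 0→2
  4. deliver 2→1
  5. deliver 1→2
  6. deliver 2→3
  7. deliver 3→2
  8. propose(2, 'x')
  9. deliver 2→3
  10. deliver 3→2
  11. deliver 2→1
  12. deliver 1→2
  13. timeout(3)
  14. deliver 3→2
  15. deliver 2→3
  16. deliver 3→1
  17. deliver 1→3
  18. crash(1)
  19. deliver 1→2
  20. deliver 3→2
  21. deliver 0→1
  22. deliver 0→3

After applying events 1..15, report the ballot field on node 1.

6

e1 timeout(2): 2[cand,b=6,-]
e2 deliver 2→0: 0[foll,b=6,-]
e3 deliver 0→2: ·
e4 deliver 2→1: 1[foll,b=6,-]
e5 deliver 1→2: 2[lead,b=6,-]
e6 deliver 2→3: 3[foll,b=6,-]
e7 deliver 3→2: ·
e8 propose(2,'x'): ·
e9 deliver 2→3: 3[foll,b=6,x]
e10 deliver 3→2: ·
e11 deliver 2→1: 1[foll,b=6,x]
e12 deliver 1→2: 2[lead,b=6,x]
e13 timeout(3): 3[cand,b=11,x]
e14 deliver 3→2: 2[foll,b=11,x]
e15 deliver 2→3: ·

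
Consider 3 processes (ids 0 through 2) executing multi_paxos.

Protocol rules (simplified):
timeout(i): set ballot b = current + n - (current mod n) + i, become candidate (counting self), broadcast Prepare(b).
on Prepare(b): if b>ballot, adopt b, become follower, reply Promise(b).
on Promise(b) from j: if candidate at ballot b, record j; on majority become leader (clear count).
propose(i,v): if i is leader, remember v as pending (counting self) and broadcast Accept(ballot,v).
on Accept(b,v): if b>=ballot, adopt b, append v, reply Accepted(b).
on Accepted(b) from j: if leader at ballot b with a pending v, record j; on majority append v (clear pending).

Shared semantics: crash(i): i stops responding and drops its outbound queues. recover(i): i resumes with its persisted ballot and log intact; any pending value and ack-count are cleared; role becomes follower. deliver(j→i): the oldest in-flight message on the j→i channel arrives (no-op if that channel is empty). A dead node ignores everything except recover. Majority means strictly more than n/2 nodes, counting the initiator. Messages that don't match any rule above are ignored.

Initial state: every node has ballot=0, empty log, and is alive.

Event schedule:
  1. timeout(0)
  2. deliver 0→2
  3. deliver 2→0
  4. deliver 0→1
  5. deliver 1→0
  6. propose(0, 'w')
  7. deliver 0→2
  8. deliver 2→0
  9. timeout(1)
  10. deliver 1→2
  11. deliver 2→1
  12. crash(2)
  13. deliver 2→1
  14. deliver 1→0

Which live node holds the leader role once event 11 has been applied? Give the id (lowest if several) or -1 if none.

0

[1] timeout(0) → N0(cand b3 [-])
[2] deliver 0→2 → N2(foll b3 [-])
[3] deliver 2→0 → N0(lead b3 [-])
[4] deliver 0→1 → N1(foll b3 [-])
[5] deliver 1→0 → ∅
[6] propose(0,'w') → ∅
[7] deliver 0→2 → N2(foll b3 [w])
[8] deliver 2→0 → N0(lead b3 [w])
[9] timeout(1) → N1(cand b7 [-])
[10] deliver 1→2 → N2(foll b7 [w])
[11] deliver 2→1 → N1(lead b7 [-])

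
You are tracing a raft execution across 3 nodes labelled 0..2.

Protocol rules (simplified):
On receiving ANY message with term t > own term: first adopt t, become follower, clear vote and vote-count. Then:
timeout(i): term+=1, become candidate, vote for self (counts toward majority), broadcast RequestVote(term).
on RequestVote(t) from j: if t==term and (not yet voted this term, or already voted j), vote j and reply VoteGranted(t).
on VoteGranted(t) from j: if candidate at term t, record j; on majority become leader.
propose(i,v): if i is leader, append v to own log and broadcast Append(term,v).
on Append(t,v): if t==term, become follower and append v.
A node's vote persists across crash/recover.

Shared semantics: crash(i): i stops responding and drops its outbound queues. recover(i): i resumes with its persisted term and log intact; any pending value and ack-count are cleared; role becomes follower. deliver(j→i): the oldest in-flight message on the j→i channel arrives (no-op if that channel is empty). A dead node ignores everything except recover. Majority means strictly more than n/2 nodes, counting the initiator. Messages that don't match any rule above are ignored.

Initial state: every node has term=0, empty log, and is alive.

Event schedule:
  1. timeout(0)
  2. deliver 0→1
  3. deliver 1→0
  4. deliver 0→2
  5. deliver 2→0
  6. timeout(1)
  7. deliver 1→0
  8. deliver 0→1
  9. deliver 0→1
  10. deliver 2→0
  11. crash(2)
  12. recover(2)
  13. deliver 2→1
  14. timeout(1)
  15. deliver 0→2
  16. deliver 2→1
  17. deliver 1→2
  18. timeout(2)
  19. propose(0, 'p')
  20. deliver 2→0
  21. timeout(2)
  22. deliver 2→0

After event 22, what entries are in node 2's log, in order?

e1 timeout(0): 0[cand,t=1,-]
e2 deliver 0→1: 1[foll,t=1,-]
e3 deliver 1→0: 0[lead,t=1,-]
e4 deliver 0→2: 2[foll,t=1,-]
e5 deliver 2→0: ·
e6 timeout(1): 1[cand,t=2,-]
e7 deliver 1→0: 0[foll,t=2,-]
e8 deliver 0→1: 1[lead,t=2,-]
e9 deliver 0→1: ·
e10 deliver 2→0: ·
e11 crash(2): 2[✗foll,t=1,-]
e12 recover(2): 2[foll,t=1,-]
e13 deliver 2→1: ·
e14 timeout(1): 1[cand,t=3,-]
e15 deliver 0→2: ·
e16 deliver 2→1: ·
e17 deliver 1→2: 2[foll,t=2,-]
e18 timeout(2): 2[cand,t=3,-]
e19 propose(0,'p'): ·
e20 deliver 2→0: 0[foll,t=3,-]
e21 timeout(2): 2[cand,t=4,-]
e22 deliver 2→0: 0[foll,t=4,-]

empty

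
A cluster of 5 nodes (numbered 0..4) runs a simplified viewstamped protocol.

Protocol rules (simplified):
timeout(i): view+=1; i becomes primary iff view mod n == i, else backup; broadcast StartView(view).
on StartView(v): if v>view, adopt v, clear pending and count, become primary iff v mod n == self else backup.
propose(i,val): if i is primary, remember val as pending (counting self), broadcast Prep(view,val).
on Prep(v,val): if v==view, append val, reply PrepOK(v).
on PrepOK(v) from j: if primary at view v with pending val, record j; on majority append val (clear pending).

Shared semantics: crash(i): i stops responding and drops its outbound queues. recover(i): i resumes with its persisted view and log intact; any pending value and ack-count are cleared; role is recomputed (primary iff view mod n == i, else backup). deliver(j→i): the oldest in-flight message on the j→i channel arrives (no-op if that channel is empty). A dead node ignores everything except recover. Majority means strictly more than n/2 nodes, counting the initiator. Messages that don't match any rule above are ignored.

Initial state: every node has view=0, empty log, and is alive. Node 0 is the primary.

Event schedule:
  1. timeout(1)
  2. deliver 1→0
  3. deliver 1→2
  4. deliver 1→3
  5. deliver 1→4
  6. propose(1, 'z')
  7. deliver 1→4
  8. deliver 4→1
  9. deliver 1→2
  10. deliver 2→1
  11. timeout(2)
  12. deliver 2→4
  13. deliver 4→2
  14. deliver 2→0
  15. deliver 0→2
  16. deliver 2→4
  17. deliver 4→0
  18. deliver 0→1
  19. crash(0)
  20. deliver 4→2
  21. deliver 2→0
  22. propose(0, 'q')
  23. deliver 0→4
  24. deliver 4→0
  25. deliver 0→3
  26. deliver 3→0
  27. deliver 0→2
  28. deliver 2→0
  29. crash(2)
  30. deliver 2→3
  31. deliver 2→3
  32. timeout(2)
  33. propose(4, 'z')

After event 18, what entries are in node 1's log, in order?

z

e1 timeout(1): 1[prim,v=1,-]
e2 deliver 1→0: 0[back,v=1,-]
e3 deliver 1→2: 2[back,v=1,-]
e4 deliver 1→3: 3[back,v=1,-]
e5 deliver 1→4: 4[back,v=1,-]
e6 propose(1,'z'): ·
e7 deliver 1→4: 4[back,v=1,z]
e8 deliver 4→1: ·
e9 deliver 1→2: 2[back,v=1,z]
e10 deliver 2→1: 1[prim,v=1,z]
e11 timeout(2): 2[prim,v=2,z]
e12 deliver 2→4: 4[back,v=2,z]
e13 deliver 4→2: ·
e14 deliver 2→0: 0[back,v=2,-]
e15 deliver 0→2: ·
e16 deliver 2→4: ·
e17 deliver 4→0: ·
e18 deliver 0→1: ·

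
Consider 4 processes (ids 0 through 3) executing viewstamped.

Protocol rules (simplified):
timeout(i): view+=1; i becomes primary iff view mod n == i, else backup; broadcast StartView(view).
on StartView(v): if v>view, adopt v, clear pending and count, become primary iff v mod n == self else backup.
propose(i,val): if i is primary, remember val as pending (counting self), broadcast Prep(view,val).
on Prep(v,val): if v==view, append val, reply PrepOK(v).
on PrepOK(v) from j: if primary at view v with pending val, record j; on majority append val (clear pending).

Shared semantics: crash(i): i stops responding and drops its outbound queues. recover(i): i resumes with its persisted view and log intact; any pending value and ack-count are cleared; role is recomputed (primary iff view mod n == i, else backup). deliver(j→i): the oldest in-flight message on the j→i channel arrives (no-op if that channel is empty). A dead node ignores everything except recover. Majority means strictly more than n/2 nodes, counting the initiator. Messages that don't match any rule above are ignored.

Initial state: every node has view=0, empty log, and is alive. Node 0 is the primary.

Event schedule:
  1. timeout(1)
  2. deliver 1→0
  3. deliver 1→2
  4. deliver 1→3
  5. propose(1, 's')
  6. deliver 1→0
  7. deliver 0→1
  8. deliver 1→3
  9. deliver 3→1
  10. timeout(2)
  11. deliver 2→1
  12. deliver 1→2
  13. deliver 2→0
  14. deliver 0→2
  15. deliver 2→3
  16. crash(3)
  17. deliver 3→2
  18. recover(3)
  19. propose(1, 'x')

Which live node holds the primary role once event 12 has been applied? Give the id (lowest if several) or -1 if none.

2

after 1 — timeout(1): n1:prim/v1/[-]
after 2 — deliver 1→0: n0:back/v1/[-]
after 3 — deliver 1→2: n2:back/v1/[-]
after 4 — deliver 1→3: n3:back/v1/[-]
after 5 — propose(1,'s'): ·
after 6 — deliver 1→0: n0:back/v1/[s]
after 7 — deliver 0→1: ·
after 8 — deliver 1→3: n3:back/v1/[s]
after 9 — deliver 3→1: n1:prim/v1/[s]
after 10 — timeout(2): n2:prim/v2/[-]
after 11 — deliver 2→1: n1:back/v2/[s]
after 12 — deliver 1→2: ·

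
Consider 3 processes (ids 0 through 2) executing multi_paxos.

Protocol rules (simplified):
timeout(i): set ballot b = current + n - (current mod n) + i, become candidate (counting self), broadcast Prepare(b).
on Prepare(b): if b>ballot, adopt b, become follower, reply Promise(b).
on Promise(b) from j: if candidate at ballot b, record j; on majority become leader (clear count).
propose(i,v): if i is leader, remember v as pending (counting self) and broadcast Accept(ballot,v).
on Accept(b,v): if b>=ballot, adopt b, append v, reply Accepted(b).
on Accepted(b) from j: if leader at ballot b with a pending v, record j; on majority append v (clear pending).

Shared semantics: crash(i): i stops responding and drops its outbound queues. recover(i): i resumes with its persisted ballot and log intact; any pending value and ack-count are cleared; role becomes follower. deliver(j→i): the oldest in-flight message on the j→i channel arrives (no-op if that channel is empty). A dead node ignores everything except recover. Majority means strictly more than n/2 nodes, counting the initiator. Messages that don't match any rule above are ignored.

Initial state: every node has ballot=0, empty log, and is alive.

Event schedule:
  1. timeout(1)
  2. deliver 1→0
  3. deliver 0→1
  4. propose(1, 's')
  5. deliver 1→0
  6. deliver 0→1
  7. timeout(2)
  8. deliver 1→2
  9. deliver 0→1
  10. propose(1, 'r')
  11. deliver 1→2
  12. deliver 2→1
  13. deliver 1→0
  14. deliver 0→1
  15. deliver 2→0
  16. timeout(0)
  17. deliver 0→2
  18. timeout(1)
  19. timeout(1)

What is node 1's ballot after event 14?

5

after 1 — timeout(1): n1:cand/b4/[-]
after 2 — deliver 1→0: n0:foll/b4/[-]
after 3 — deliver 0→1: n1:lead/b4/[-]
after 4 — propose(1,'s'): ·
after 5 — deliver 1→0: n0:foll/b4/[s]
after 6 — deliver 0→1: n1:lead/b4/[s]
after 7 — timeout(2): n2:cand/b5/[-]
after 8 — deliver 1→2: ·
after 9 — deliver 0→1: ·
after 10 — propose(1,'r'): ·
after 11 — deliver 1→2: ·
after 12 — deliver 2→1: n1:foll/b5/[s]
after 13 — deliver 1→0: n0:foll/b4/[s,r]
after 14 — deliver 0→1: ·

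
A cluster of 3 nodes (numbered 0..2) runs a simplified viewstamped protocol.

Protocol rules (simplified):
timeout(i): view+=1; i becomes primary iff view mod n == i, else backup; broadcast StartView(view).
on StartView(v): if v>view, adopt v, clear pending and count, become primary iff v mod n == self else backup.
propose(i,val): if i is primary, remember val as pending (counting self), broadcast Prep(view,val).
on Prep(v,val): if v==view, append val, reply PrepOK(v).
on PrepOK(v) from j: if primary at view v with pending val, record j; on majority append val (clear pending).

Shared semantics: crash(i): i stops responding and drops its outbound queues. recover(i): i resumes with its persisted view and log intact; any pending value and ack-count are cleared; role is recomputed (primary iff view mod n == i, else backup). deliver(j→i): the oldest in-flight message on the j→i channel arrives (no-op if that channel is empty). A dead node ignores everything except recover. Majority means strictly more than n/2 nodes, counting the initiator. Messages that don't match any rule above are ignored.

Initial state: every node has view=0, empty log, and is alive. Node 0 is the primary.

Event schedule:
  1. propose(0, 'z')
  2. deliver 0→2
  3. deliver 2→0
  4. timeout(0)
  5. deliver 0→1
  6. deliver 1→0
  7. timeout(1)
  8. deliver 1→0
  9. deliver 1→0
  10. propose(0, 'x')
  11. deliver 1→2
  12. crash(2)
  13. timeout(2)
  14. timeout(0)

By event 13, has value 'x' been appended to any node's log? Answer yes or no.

no

1. propose(0,'z'):  nop
2. deliver 0→2:  <2:back v0 z>
3. deliver 2→0:  <0:prim v0 z>
4. timeout(0):  <0:back v1 z>
5. deliver 0→1:  <1:back v0 z>
6. deliver 1→0:  nop
7. timeout(1):  <1:prim v1 z>
8. deliver 1→0:  nop
9. deliver 1→0:  nop
10. propose(0,'x'):  nop
11. deliver 1→2:  <2:back v1 z>
12. crash(2):  <2:✗back v1 z>
13. timeout(2):  nop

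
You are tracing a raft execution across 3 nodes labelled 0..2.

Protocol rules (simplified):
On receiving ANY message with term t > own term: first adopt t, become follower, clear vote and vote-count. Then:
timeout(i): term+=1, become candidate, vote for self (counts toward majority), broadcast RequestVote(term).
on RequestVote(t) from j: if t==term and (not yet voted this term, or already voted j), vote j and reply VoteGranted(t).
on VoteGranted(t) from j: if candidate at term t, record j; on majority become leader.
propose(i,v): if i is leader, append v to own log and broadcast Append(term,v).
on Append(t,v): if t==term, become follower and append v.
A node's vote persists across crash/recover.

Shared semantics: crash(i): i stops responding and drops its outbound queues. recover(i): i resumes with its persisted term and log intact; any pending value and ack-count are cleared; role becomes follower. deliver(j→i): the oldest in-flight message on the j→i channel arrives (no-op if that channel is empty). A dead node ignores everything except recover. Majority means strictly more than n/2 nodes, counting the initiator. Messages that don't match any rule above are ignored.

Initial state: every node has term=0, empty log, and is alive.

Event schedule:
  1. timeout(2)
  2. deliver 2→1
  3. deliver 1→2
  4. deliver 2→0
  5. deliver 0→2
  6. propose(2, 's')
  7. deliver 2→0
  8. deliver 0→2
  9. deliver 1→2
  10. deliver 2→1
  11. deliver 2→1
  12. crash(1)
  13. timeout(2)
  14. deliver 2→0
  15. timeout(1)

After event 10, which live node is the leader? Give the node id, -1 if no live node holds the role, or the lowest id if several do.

step 1 timeout(2): 2={cand,t=1,log=-}
step 2 deliver 2→1: 1={foll,t=1,log=-}
step 3 deliver 1→2: 2={lead,t=1,log=-}
step 4 deliver 2→0: 0={foll,t=1,log=-}
step 5 deliver 0→2: —
step 6 propose(2,'s'): 2={lead,t=1,log=s}
step 7 deliver 2→0: 0={foll,t=1,log=s}
step 8 deliver 0→2: —
step 9 deliver 1→2: —
step 10 deliver 2→1: 1={foll,t=1,log=s}

2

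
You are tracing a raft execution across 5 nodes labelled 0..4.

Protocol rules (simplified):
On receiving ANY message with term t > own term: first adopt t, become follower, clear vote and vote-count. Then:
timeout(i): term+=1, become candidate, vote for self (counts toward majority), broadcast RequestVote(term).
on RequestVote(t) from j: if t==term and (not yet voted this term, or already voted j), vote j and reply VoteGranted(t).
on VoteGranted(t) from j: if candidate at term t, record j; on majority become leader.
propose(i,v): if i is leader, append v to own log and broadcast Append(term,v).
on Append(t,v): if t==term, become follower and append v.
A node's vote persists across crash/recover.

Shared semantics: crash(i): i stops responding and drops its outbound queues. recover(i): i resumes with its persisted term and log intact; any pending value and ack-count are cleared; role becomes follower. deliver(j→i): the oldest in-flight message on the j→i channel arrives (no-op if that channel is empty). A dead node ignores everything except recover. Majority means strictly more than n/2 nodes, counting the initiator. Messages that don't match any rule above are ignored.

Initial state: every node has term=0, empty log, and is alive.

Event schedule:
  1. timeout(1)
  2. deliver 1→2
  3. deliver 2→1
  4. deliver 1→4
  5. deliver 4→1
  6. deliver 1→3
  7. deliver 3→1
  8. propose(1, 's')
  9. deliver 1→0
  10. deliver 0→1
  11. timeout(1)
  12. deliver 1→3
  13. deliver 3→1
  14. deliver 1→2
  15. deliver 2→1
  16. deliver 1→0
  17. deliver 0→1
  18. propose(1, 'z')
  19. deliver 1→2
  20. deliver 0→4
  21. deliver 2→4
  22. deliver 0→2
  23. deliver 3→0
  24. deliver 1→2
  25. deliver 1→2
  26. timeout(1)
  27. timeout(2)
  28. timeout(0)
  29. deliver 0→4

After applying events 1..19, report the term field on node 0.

1

after 1 — timeout(1): n1:cand/t1/[-]
after 2 — deliver 1→2: n2:foll/t1/[-]
after 3 — deliver 2→1: ·
after 4 — deliver 1→4: n4:foll/t1/[-]
after 5 — deliver 4→1: n1:lead/t1/[-]
after 6 — deliver 1→3: n3:foll/t1/[-]
after 7 — deliver 3→1: ·
after 8 — propose(1,'s'): n1:lead/t1/[s]
after 9 — deliver 1→0: n0:foll/t1/[-]
after 10 — deliver 0→1: ·
after 11 — timeout(1): n1:cand/t2/[s]
after 12 — deliver 1→3: n3:foll/t1/[s]
after 13 — deliver 3→1: ·
after 14 — deliver 1→2: n2:foll/t1/[s]
after 15 — deliver 2→1: ·
after 16 — deliver 1→0: n0:foll/t1/[s]
after 17 — deliver 0→1: ·
after 18 — propose(1,'z'): ·
after 19 — deliver 1→2: n2:foll/t2/[s]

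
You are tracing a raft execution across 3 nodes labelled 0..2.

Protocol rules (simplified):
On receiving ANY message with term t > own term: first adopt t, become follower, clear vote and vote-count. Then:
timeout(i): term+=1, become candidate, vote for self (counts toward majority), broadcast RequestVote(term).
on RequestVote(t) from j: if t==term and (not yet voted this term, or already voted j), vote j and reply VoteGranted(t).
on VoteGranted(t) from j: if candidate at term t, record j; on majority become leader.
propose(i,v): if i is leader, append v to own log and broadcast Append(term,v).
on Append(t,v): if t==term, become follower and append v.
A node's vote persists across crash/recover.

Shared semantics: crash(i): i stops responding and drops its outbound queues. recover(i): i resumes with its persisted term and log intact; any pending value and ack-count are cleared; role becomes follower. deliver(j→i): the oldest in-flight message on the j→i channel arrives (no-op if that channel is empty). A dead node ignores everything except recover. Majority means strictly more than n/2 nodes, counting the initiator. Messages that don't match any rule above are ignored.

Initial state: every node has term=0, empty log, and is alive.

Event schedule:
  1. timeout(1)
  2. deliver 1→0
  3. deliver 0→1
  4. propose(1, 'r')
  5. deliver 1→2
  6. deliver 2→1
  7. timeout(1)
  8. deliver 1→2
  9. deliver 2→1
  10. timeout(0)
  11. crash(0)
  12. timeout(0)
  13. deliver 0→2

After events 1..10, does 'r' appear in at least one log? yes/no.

[1] timeout(1) → N1(cand t1 [-])
[2] deliver 1→0 → N0(foll t1 [-])
[3] deliver 0→1 → N1(lead t1 [-])
[4] propose(1,'r') → N1(lead t1 [r])
[5] deliver 1→2 → N2(foll t1 [-])
[6] deliver 2→1 → ∅
[7] timeout(1) → N1(cand t2 [r])
[8] deliver 1→2 → N2(foll t1 [r])
[9] deliver 2→1 → ∅
[10] timeout(0) → N0(cand t2 [-])

yes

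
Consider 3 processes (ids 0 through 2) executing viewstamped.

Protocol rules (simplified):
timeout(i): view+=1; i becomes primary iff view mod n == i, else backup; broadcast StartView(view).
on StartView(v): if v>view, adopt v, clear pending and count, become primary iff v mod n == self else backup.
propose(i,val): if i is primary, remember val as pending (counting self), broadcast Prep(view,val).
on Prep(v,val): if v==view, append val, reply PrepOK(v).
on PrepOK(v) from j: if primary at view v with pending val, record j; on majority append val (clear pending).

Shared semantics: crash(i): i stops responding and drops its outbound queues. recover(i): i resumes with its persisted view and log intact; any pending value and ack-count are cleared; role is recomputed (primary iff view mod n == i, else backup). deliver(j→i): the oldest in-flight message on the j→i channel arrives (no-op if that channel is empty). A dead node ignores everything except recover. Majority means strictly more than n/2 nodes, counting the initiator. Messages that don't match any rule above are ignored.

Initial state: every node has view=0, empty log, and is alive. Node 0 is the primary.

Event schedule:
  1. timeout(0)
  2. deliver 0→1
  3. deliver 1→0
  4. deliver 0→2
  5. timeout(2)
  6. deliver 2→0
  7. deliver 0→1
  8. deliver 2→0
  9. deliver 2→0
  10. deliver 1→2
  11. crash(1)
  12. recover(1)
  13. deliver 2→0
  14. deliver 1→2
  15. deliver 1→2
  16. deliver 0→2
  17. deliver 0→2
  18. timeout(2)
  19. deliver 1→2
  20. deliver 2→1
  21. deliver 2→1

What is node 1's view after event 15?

1

step 1 timeout(0): 0={back,v=1,log=-}
step 2 deliver 0→1: 1={prim,v=1,log=-}
step 3 deliver 1→0: —
step 4 deliver 0→2: 2={back,v=1,log=-}
step 5 timeout(2): 2={prim,v=2,log=-}
step 6 deliver 2→0: 0={back,v=2,log=-}
step 7 deliver 0→1: —
step 8 deliver 2→0: —
step 9 deliver 2→0: —
step 10 deliver 1→2: —
step 11 crash(1): 1={✗prim,v=1,log=-}
step 12 recover(1): 1={prim,v=1,log=-}
step 13 deliver 2→0: —
step 14 deliver 1→2: —
step 15 deliver 1→2: —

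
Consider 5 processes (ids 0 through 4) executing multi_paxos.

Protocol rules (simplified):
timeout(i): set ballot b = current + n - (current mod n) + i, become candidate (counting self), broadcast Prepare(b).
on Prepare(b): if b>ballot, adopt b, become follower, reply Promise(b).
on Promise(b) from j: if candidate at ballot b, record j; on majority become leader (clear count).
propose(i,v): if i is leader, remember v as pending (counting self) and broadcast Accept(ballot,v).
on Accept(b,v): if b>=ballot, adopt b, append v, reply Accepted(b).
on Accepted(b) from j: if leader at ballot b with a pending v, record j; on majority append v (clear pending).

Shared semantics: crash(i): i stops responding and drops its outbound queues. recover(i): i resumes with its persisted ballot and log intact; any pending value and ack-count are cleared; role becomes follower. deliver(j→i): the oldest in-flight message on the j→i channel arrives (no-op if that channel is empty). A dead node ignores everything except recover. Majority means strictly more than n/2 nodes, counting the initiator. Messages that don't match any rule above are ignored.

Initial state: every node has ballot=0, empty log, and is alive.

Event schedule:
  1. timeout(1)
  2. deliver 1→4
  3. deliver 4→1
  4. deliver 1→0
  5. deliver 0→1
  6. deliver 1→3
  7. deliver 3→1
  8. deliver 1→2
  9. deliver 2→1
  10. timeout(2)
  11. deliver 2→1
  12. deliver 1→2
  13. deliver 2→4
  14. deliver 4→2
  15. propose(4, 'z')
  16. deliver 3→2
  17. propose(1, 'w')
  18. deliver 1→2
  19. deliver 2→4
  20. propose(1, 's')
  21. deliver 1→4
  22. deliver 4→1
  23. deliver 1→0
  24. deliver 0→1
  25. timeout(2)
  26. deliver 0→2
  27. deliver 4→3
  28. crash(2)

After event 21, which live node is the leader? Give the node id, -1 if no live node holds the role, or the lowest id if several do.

2

step 1 timeout(1): 1={cand,b=6,log=-}
step 2 deliver 1→4: 4={foll,b=6,log=-}
step 3 deliver 4→1: —
step 4 deliver 1→0: 0={foll,b=6,log=-}
step 5 deliver 0→1: 1={lead,b=6,log=-}
step 6 deliver 1→3: 3={foll,b=6,log=-}
step 7 deliver 3→1: —
step 8 deliver 1→2: 2={foll,b=6,log=-}
step 9 deliver 2→1: —
step 10 timeout(2): 2={cand,b=12,log=-}
step 11 deliver 2→1: 1={foll,b=12,log=-}
step 12 deliver 1→2: —
step 13 deliver 2→4: 4={foll,b=12,log=-}
step 14 deliver 4→2: 2={lead,b=12,log=-}
step 15 propose(4,'z'): —
step 16 deliver 3→2: —
step 17 propose(1,'w'): —
step 18 deliver 1→2: —
step 19 deliver 2→4: —
step 20 propose(1,'s'): —
step 21 deliver 1→4: —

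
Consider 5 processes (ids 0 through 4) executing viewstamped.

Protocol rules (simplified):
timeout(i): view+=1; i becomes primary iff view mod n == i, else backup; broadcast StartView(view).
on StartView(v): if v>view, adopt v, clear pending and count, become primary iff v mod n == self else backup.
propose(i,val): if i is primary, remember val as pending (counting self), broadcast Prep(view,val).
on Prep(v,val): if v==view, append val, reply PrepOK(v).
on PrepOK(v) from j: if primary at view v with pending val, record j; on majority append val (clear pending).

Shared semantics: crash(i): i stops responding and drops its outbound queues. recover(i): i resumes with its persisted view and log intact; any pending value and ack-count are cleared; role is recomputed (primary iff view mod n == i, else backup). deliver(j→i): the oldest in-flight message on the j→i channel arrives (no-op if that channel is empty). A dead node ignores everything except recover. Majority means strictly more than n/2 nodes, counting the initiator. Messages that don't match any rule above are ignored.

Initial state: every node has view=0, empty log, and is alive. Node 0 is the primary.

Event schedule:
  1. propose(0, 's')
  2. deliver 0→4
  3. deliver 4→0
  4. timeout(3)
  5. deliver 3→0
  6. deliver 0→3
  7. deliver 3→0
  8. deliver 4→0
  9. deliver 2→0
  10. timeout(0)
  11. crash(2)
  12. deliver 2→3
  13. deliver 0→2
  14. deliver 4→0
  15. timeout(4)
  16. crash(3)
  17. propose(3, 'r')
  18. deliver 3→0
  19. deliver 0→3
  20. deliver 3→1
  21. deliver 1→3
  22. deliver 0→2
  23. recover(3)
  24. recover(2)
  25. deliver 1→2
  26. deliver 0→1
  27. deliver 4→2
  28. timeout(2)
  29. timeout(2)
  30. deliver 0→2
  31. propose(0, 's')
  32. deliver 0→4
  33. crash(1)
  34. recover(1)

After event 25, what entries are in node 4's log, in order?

s

[1] propose(0,'s') → ∅
[2] deliver 0→4 → N4(back v0 [s])
[3] deliver 4→0 → ∅
[4] timeout(3) → N3(back v1 [-])
[5] deliver 3→0 → N0(back v1 [-])
[6] deliver 0→3 → ∅
[7] deliver 3→0 → ∅
[8] deliver 4→0 → ∅
[9] deliver 2→0 → ∅
[10] timeout(0) → N0(back v2 [-])
[11] crash(2) → N2(✗back v0 [-])
[12] deliver 2→3 → ∅
[13] deliver 0→2 → ∅
[14] deliver 4→0 → ∅
[15] timeout(4) → N4(back v1 [s])
[16] crash(3) → N3(✗back v1 [-])
[17] propose(3,'r') → ∅
[18] deliver 3→0 → ∅
[19] deliver 0→3 → ∅
[20] deliver 3→1 → ∅
[21] deliver 1→3 → ∅
[22] deliver 0→2 → ∅
[23] recover(3) → N3(back v1 [-])
[24] recover(2) → N2(back v0 [-])
[25] deliver 1→2 → ∅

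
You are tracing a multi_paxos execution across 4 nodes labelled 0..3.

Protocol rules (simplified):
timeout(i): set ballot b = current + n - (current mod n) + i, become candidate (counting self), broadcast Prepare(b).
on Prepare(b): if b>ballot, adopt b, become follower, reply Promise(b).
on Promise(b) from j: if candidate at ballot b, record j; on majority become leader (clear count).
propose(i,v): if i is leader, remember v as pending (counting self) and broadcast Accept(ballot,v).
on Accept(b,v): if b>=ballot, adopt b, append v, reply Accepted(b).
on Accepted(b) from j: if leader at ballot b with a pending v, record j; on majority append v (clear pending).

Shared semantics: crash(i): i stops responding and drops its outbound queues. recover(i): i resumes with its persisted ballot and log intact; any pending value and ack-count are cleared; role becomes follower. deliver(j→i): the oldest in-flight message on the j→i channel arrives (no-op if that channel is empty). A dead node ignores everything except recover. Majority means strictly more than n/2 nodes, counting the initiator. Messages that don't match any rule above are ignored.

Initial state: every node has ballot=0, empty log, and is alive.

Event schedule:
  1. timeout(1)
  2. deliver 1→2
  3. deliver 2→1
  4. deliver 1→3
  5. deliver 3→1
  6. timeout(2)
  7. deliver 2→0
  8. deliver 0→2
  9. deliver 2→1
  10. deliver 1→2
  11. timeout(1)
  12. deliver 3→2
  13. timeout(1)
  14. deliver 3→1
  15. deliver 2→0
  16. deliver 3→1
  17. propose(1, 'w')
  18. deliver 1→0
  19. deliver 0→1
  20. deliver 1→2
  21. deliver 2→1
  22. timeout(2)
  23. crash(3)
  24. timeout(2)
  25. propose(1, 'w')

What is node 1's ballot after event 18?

after 1 — timeout(1): n1:cand/b5/[-]
after 2 — deliver 1→2: n2:foll/b5/[-]
after 3 — deliver 2→1: ·
after 4 — deliver 1→3: n3:foll/b5/[-]
after 5 — deliver 3→1: n1:lead/b5/[-]
after 6 — timeout(2): n2:cand/b10/[-]
after 7 — deliver 2→0: n0:foll/b10/[-]
after 8 — deliver 0→2: ·
after 9 — deliver 2→1: n1:foll/b10/[-]
after 10 — deliver 1→2: n2:lead/b10/[-]
after 11 — timeout(1): n1:cand/b13/[-]
after 12 — deliver 3→2: ·
after 13 — timeout(1): n1:cand/b17/[-]
after 14 — deliver 3→1: ·
after 15 — deliver 2→0: ·
after 16 — deliver 3→1: ·
after 17 — propose(1,'w'): ·
after 18 — deliver 1→0: ·

17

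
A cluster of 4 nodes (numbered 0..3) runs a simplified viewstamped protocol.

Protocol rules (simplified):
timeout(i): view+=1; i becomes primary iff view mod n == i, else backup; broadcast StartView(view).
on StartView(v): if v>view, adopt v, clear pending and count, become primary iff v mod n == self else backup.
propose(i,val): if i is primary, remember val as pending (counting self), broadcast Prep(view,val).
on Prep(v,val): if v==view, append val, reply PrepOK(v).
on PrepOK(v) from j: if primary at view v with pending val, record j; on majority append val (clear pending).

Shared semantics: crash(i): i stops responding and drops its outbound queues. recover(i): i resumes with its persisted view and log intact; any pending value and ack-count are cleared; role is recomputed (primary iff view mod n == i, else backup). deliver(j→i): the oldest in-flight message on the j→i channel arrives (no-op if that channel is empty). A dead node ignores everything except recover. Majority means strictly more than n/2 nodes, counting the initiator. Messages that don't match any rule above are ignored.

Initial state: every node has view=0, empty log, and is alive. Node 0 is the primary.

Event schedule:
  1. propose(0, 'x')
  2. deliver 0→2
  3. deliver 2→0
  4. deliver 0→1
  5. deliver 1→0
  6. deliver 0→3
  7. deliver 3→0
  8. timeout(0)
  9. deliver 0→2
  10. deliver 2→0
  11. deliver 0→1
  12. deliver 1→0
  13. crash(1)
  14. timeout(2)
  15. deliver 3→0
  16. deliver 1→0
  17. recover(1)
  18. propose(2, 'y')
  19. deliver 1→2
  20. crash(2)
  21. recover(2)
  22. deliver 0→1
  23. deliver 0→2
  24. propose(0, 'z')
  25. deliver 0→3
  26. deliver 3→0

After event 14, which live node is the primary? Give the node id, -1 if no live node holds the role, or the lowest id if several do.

e1 propose(0,'x'): ·
e2 deliver 0→2: 2[back,v=0,x]
e3 deliver 2→0: ·
e4 deliver 0→1: 1[back,v=0,x]
e5 deliver 1→0: 0[prim,v=0,x]
e6 deliver 0→3: 3[back,v=0,x]
e7 deliver 3→0: ·
e8 timeout(0): 0[back,v=1,x]
e9 deliver 0→2: 2[back,v=1,x]
e10 deliver 2→0: ·
e11 deliver 0→1: 1[prim,v=1,x]
e12 deliver 1→0: ·
e13 crash(1): 1[✗prim,v=1,x]
e14 timeout(2): 2[prim,v=2,x]

2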